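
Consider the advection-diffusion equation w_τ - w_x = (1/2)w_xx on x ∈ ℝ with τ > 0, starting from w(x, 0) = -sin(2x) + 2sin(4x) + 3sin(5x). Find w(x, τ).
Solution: Change to a moving frame: let η = x + τ, σ = τ and write w(x,τ) = u(η,σ).
By the chain rule w_τ = u_σ + u_η, w_x = u_η, w_xx = u_ηη.
Then w_τ - w_x = u_σ: the advection term cancels and the PDE becomes the heat equation u_σ = (1/2)u_ηη on η ∈ ℝ.
Initial data: u(η,0) = w(η,0) = -sin(2η) + 2sin(4η) + 3sin(5η).
On η ∈ ℝ each mode satisfies (sin(nη))″ = -n² sin(nη), so exp(-n²σ/2) sin(nη) solves the heat equation; by superposition u(η,σ) = Σ c_n exp(-n²σ/2) sin(nη).
Reading off the coefficients: c_2=-1, c_4=2, c_5=3, so u(η,σ) = -exp(-2σ)sin(2η) + 2exp(-8σ)sin(4η) + 3exp(-25σ/2)sin(5η).
Substituting back η = x + τ, σ = τ: w(x,τ) = u(x + τ, τ).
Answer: w(x, τ) = -exp(-2τ)sin(2x + 2τ) + 2exp(-8τ)sin(4x + 4τ) + 3exp(-25τ/2)sin(5x + 5τ)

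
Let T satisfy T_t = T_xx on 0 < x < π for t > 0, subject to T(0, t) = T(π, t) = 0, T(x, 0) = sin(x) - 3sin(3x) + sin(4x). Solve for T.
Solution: Using separation of variables T = X(x)G(t):
Eigenfunctions: sin(nx), n = 1, 2, 3, ...
General solution: T(x, t) = Σ c_n sin(nx) exp(-n² t)
Matching T(x,0) = sin(x) - 3sin(3x) + sin(4x) term by term: c_1=1, c_3=-3, c_4=1.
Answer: T(x, t) = exp(-t)sin(x) - 3exp(-9t)sin(3x) + exp(-16t)sin(4x)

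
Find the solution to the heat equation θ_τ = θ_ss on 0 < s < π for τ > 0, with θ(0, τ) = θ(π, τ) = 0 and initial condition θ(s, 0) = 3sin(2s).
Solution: Using separation of variables θ = X(s)G(τ):
Eigenfunctions: sin(ns), n = 1, 2, 3, ...
General solution: θ(s, τ) = Σ c_n sin(ns) exp(-n² τ)
Matching θ(s,0) = 3sin(2s) term by term: c_2=3.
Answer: θ(s, τ) = 3exp(-4τ)sin(2s)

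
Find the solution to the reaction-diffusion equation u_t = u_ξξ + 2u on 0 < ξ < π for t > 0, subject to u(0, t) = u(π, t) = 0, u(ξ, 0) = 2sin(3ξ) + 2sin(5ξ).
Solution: Substitute u = exp(2t)w, i.e. w = exp(-2t)u.
By the product rule, u_t = exp(2t)(w_t + 2w), u_ξξ = exp(2t)w_ξξ.
Substituting into the PDE and dividing by exp(2t): w_t + 2w = w_ξξ + 2w.
The lower-order terms cancel, leaving the standard heat equation w_t = w_ξξ.
Initial data for w: w(ξ,0) = u(ξ,0) = 2sin(3ξ) + 2sin(5ξ). The boundary conditions carry over: w(0,t) = w(π,t) = 0.
Solve for w:
  Using separation of variables w = X(ξ)T(t):
  Eigenfunctions: sin(nξ), n = 1, 2, 3, ...
  General solution: w(ξ, t) = Σ c_n sin(nξ) exp(-n² t)
  Matching w(ξ,0) = 2sin(3ξ) + 2sin(5ξ) term by term: c_3=2, c_5=2.
Hence w(ξ,t) = 2exp(-9t)sin(3ξ) + 2exp(-25t)sin(5ξ).
Transform back: u(ξ,t) = exp(2t)w(ξ,t).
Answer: u(ξ, t) = 2exp(-7t)sin(3ξ) + 2exp(-23t)sin(5ξ)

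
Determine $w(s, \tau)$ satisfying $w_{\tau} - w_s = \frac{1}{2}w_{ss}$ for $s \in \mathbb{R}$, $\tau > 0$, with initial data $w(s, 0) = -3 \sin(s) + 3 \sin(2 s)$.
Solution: Moving frame: $\eta = s + \tau$, $\sigma = \tau$, $w = u(\eta,\sigma)$, so $w_{\tau} = u_{\sigma} + u_{\eta}$ and $w_{ss} = u_{\eta\eta}$.
Hence $w_{\tau} - w_s = u_{\sigma}$ and the PDE becomes the heat equation $u_{\sigma} = \frac{1}{2}u_{\eta\eta}$ on $\eta \in \mathbb{R}$.
Initial data: $u(\eta,0) = w(\eta,0) = -3 \sin(\eta) + 3 \sin(2 \eta)$. Each mode $\sin(n\eta)$ decays as $e^{-n^2\sigma/2}$ on $\mathbb{R}$, so $u(\eta,\sigma) = \sum c_n e^{-n^2\sigma/2} \sin(n\eta)$ with $c_1=-3, c_2=3$: $u(\eta,\sigma) = 3 e^{-2 \sigma} \sin(2 \eta) - 3 e^{-\sigma/2} \sin(\eta)$.
Substituting back: $w(s,\tau) = u(s + \tau, \tau)$.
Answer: $w(s, \tau) = 3 e^{-2 \tau} \sin(2 \tau + 2 s) - 3 e^{-\tau/2} \sin(\tau + s)$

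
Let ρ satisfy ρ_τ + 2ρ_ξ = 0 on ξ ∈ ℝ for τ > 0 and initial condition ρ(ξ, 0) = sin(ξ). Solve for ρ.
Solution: By characteristics (dξ/dτ = 2), ρ(ξ,τ) = f(ξ - 2τ) with f = ρ(·, 0).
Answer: ρ(ξ, τ) = sin(ξ - 2τ)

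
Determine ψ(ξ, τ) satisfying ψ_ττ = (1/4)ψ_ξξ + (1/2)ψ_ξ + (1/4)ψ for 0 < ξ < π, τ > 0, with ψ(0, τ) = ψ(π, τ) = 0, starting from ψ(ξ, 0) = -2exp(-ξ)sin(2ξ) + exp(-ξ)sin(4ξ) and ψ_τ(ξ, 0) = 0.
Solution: Substitute ψ = exp(-ξ)u.
Then ψ_ξ = exp(-ξ)(u_ξ - u), ψ_ξξ = exp(-ξ)(u_ξξ - 2u_ξ + u), ψ_ττ = exp(-ξ)u_ττ; substituting and dividing by exp(-ξ), the lower-order terms cancel: u_ττ = (1/4)u_ξξ (standard wave equation).
Data for u: u(ξ,0) = exp(ξ)ψ(ξ,0) = -2sin(2ξ) + sin(4ξ); u_τ(ξ,0) = exp(ξ)ψ_τ(ξ,0) = 0. The boundary conditions carry over: u(0,τ) = u(π,τ) = 0.
Separating variables: u = Σ [A_n cos(ω_n τ) + B_n sin(ω_n τ)] sin(nξ), ω_n = n/2. From ICs: A_2=-2, A_4=1.
So u(ξ,τ) = -2sin(2ξ)cos(τ) + sin(4ξ)cos(2τ), and ψ(ξ,τ) = exp(-ξ)u(ξ,τ).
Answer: ψ(ξ, τ) = -2exp(-ξ)sin(2ξ)cos(τ) + exp(-ξ)sin(4ξ)cos(2τ)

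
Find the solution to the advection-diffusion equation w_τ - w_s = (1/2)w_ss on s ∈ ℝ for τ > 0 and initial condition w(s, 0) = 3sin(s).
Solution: Change to a moving frame: let η = s + τ, σ = τ and write w(s,τ) = u(η,σ).
By the chain rule w_τ = u_σ + u_η, w_s = u_η, w_ss = u_ηη.
Then w_τ - w_s = u_σ: the advection term cancels and the PDE becomes the heat equation u_σ = (1/2)u_ηη on η ∈ ℝ.
Initial data: u(η,0) = w(η,0) = 3sin(η).
On η ∈ ℝ each mode satisfies (sin(nη))″ = -n² sin(nη), so exp(-n²σ/2) sin(nη) solves the heat equation; by superposition u(η,σ) = Σ c_n exp(-n²σ/2) sin(nη).
Reading off the coefficients: c_1=3, so u(η,σ) = 3exp(-σ/2)sin(η).
Substituting back η = s + τ, σ = τ: w(s,τ) = u(s + τ, τ).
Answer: w(s, τ) = 3exp(-τ/2)sin(s + τ)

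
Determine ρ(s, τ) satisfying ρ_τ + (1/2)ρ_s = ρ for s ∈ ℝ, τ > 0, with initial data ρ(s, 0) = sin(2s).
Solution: Substitute ρ = exp(τ)u, i.e. u = exp(-τ)ρ.
By the product rule, ρ_τ = exp(τ)(u_τ + u), ρ_s = exp(τ)u_s.
Substituting into the PDE and dividing by exp(τ): u_τ + u + (1/2)u_s = u.
The lower-order terms cancel, leaving the standard advection equation u_τ + (1/2)u_s = 0.
Initial data for u: u(s,0) = ρ(s,0) = sin(2s).
Solve for u:
  By method of characteristics (waves move right with speed 1/2):
  Along characteristics s - (1/2)τ = const, u is constant, so u(s,τ) = f(s - (1/2)τ) with f = u(·, 0).
Hence u(s,τ) = sin(2s - τ).
Transform back: ρ(s,τ) = exp(τ)u(s,τ).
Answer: ρ(s, τ) = exp(τ)sin(2s - τ)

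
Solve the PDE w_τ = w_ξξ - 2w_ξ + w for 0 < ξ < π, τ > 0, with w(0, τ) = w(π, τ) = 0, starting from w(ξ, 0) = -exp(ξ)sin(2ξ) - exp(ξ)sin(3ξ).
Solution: Substitute w = exp(ξ)u, i.e. u = exp(-ξ)w.
By the product rule, w_ξ = exp(ξ)(u_ξ + u), w_ξξ = exp(ξ)(u_ξξ + 2u_ξ + u), w_τ = exp(ξ)u_τ.
Substituting into the PDE and dividing by exp(ξ): u_τ = (u_ξξ + 2u_ξ + u) - 2(u_ξ + u) + u.
The lower-order terms cancel, leaving the standard heat equation u_τ = u_ξξ.
Initial data for u: u(ξ,0) = exp(-ξ)w(ξ,0) = -sin(2ξ) - sin(3ξ). The boundary conditions carry over: u(0,τ) = u(π,τ) = 0.
Solve for u:
  Using separation of variables u = X(ξ)T(τ):
  Eigenfunctions: sin(nξ), n = 1, 2, 3, ...
  General solution: u(ξ, τ) = Σ c_n sin(nξ) exp(-n² τ)
  Matching u(ξ,0) = -sin(2ξ) - sin(3ξ) term by term: c_2=-1, c_3=-1.
Hence u(ξ,τ) = -exp(-4τ)sin(2ξ) - exp(-9τ)sin(3ξ).
Transform back: w(ξ,τ) = exp(ξ)u(ξ,τ).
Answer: w(ξ, τ) = -exp(ξ)exp(-4τ)sin(2ξ) - exp(ξ)exp(-9τ)sin(3ξ)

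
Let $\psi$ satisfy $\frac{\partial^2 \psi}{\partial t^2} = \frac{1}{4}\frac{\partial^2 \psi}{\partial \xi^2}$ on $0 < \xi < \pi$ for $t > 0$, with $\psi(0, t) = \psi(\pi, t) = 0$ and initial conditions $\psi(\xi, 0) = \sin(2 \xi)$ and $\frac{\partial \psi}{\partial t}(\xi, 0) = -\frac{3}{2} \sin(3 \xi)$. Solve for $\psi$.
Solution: Using separation of variables $\psi = X(\xi)T(t)$:
Eigenfunctions: $\sin(n\xi)$, $n = 1, 2, 3, \ldots$
General solution: $\psi(\xi, t) = \sum [A_n \cos(n t/2) + B_n \sin(n t/2)] \sin(n\xi)$
From $\psi(\xi,0) = \sin(2 \xi)$: $A_2=1$. From $\psi_t(\xi,0) = -\frac{3}{2} \sin(3 \xi)$, using $\psi_t(\xi,0) = \sum \omega_n B_n \sin(n\xi)$ with $\omega_n = n/2$: $B_3 = (-3/2)/(3/2) = -1$.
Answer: $\psi(\xi, t) = \sin(2 \xi) \cos(t) -  \sin(3 \xi) \sin(3 t/2)$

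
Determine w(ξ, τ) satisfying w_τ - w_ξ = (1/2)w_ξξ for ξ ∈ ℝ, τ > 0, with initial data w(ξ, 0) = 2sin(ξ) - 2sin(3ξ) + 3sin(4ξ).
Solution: Change to a moving frame: let η = ξ + τ, σ = τ and write w(ξ,τ) = u(η,σ).
By the chain rule w_τ = u_σ + u_η, w_ξ = u_η, w_ξξ = u_ηη.
Then w_τ - w_ξ = u_σ: the advection term cancels and the PDE becomes the heat equation u_σ = (1/2)u_ηη on η ∈ ℝ.
Initial data: u(η,0) = w(η,0) = 2sin(η) - 2sin(3η) + 3sin(4η).
On η ∈ ℝ each mode satisfies (sin(nη))″ = -n² sin(nη), so exp(-n²σ/2) sin(nη) solves the heat equation; by superposition u(η,σ) = Σ c_n exp(-n²σ/2) sin(nη).
Reading off the coefficients: c_1=2, c_3=-2, c_4=3, so u(η,σ) = 3exp(-8σ)sin(4η) + 2exp(-σ/2)sin(η) - 2exp(-9σ/2)sin(3η).
Substituting back η = ξ + τ, σ = τ: w(ξ,τ) = u(ξ + τ, τ).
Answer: w(ξ, τ) = 3exp(-8τ)sin(4ξ + 4τ) + 2exp(-τ/2)sin(ξ + τ) - 2exp(-9τ/2)sin(3ξ + 3τ)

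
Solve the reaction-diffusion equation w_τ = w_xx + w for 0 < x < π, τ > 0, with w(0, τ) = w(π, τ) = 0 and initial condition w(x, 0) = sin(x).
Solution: Substitute w = exp(τ)u.
Then w_τ = exp(τ)(u_τ + u), w_xx = exp(τ)u_xx; substituting and dividing by exp(τ), the lower-order terms cancel: u_τ = u_xx (standard heat equation).
Data for u: u(x,0) = w(x,0) = sin(x). The boundary conditions carry over: u(0,τ) = u(π,τ) = 0.
Separating variables: u = Σ c_n exp(-n²τ) sin(nx). From u(x,0) = sin(x): c_1=1.
So u(x,τ) = exp(-τ)sin(x), and w(x,τ) = exp(τ)u(x,τ).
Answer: w(x, τ) = sin(x)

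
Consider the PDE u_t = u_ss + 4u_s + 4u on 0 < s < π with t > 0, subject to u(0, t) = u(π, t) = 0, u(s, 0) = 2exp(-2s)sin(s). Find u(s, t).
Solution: Substitute u = exp(-2s)w, i.e. w = exp(2s)u.
By the product rule, u_s = exp(-2s)(w_s - 2w), u_ss = exp(-2s)(w_ss - 4w_s + 4w), u_t = exp(-2s)w_t.
Substituting into the PDE and dividing by exp(-2s): w_t = (w_ss - 4w_s + 4w) + 4(w_s - 2w) + 4w.
The lower-order terms cancel, leaving the standard heat equation w_t = w_ss.
Initial data for w: w(s,0) = exp(2s)u(s,0) = 2sin(s). The boundary conditions carry over: w(0,t) = w(π,t) = 0.
Solve for w:
  Using separation of variables w = X(s)T(t):
  Eigenfunctions: sin(ns), n = 1, 2, 3, ...
  General solution: w(s, t) = Σ c_n sin(ns) exp(-n² t)
  Matching w(s,0) = 2sin(s) term by term: c_1=2.
Hence w(s,t) = 2exp(-t)sin(s).
Transform back: u(s,t) = exp(-2s)w(s,t).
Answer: u(s, t) = 2exp(-2s)exp(-t)sin(s)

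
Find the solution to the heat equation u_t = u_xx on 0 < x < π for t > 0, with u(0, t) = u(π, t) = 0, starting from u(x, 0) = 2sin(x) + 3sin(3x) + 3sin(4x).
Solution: Using separation of variables u = X(x)T(t):
Eigenfunctions: sin(nx), n = 1, 2, 3, ...
General solution: u(x, t) = Σ c_n sin(nx) exp(-n² t)
Matching u(x,0) = 2sin(x) + 3sin(3x) + 3sin(4x) term by term: c_1=2, c_3=3, c_4=3.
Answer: u(x, t) = 2exp(-t)sin(x) + 3exp(-9t)sin(3x) + 3exp(-16t)sin(4x)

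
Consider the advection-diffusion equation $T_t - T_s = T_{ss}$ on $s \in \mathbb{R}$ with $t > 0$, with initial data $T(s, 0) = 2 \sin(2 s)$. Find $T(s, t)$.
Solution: Change to a moving frame: let $\eta = s + t$, $\sigma = t$ and write $T(s,t) = u(\eta,\sigma)$.
By the chain rule $T_t = u_{\sigma} + u_{\eta}$, $T_s = u_{\eta}$, $T_{ss} = u_{\eta\eta}$.
Then $T_t - T_s = u_{\sigma}$: the advection term cancels and the PDE becomes the heat equation $u_{\sigma} = u_{\eta\eta}$ on $\eta \in \mathbb{R}$.
Initial data: $u(\eta,0) = T(\eta,0) = 2 \sin(2 \eta)$.
On $\eta \in \mathbb{R}$ each mode satisfies $(\sin(n\eta))'' = -n^2 \sin(n\eta)$, so $e^{-n^2\sigma} \sin(n\eta)$ solves the heat equation; by superposition $u(\eta,\sigma) = \sum c_n e^{-n^2\sigma} \sin(n\eta)$.
Reading off the coefficients: $c_2=2$, so $u(\eta,\sigma) = 2 e^{-4 \sigma} \sin(2 \eta)$.
Substituting back $\eta = s + t$, $\sigma = t$: $T(s,t) = u(s + t, t)$.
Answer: $T(s, t) = 2 e^{-4 t} \sin(2 s + 2 t)$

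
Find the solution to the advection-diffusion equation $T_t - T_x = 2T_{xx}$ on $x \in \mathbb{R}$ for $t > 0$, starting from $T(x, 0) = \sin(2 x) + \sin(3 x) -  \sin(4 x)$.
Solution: Change to a moving frame: let $\eta = x + t$, $\sigma = t$ and write $T(x,t) = u(\eta,\sigma)$.
By the chain rule $T_t = u_{\sigma} + u_{\eta}$, $T_x = u_{\eta}$, $T_{xx} = u_{\eta\eta}$.
Then $T_t - T_x = u_{\sigma}$: the advection term cancels and the PDE becomes the heat equation $u_{\sigma} = 2u_{\eta\eta}$ on $\eta \in \mathbb{R}$.
Initial data: $u(\eta,0) = T(\eta,0) = \sin(2 \eta) + \sin(3 \eta) - \sin(4 \eta)$.
On $\eta \in \mathbb{R}$ each mode satisfies $(\sin(n\eta))'' = -n^2 \sin(n\eta)$, so $e^{-2n^2\sigma} \sin(n\eta)$ solves the heat equation; by superposition $u(\eta,\sigma) = \sum c_n e^{-2n^2\sigma} \sin(n\eta)$.
Reading off the coefficients: $c_2=1, c_3=1, c_4=-1$, so $u(\eta,\sigma) = e^{-8 \sigma} \sin(2 \eta) + e^{-18 \sigma} \sin(3 \eta) - e^{-32 \sigma} \sin(4 \eta)$.
Substituting back $\eta = x + t$, $\sigma = t$: $T(x,t) = u(x + t, t)$.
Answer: $T(x, t) = e^{-8 t} \sin(2 t + 2 x) + e^{-18 t} \sin(3 t + 3 x) -  e^{-32 t} \sin(4 t + 4 x)$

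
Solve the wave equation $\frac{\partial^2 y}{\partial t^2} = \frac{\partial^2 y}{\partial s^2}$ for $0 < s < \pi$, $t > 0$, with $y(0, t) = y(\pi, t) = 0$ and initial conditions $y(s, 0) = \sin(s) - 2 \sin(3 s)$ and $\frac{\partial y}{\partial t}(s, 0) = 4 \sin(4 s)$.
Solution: Using separation of variables $y = X(s)T(t)$:
Eigenfunctions: $\sin(ns)$, $n = 1, 2, 3, \ldots$
General solution: $y(s, t) = \sum [A_n \cos(n t) + B_n \sin(n t)] \sin(ns)$
From $y(s,0) = \sin(s) - 2 \sin(3 s)$: $A_1=1, A_3=-2$. From $y_t(s,0) = 4 \sin(4 s)$, using $y_t(s,0) = \sum \omega_n B_n \sin(ns)$ with $\omega_n = n$: $B_4 = 4/4 = 1$.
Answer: $y(s, t) = \sin(s) \cos(t) - 2 \sin(3 s) \cos(3 t) + \sin(4 s) \sin(4 t)$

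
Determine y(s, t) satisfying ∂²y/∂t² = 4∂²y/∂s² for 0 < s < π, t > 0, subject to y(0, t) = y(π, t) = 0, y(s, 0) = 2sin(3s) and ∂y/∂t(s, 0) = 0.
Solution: Using separation of variables y = X(s)T(t):
Eigenfunctions: sin(ns), n = 1, 2, 3, ...
General solution: y(s, t) = Σ [A_n cos(2n t) + B_n sin(2n t)] sin(ns)
From y(s,0) = 2sin(3s): A_3=2. From y_t(s,0) = 0: all B_n = 0.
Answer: y(s, t) = 2sin(3s)cos(6t)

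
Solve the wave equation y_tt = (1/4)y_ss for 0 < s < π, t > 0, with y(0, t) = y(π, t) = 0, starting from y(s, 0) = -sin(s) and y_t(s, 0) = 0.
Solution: Separating variables: y = Σ [A_n cos(ω_n t) + B_n sin(ω_n t)] sin(ns), ω_n = n/2. From ICs: A_1=-1.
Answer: y(s, t) = -sin(s)cos(t/2)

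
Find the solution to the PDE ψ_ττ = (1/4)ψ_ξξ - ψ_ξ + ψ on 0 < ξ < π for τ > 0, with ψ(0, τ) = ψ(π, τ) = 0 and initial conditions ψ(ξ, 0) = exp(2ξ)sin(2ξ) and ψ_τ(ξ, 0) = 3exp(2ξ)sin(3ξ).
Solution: Substitute ψ = exp(2ξ)u, i.e. u = exp(-2ξ)ψ.
By the product rule, ψ_ξ = exp(2ξ)(u_ξ + 2u), ψ_ξξ = exp(2ξ)(u_ξξ + 4u_ξ + 4u), ψ_ττ = exp(2ξ)u_ττ.
Substituting into the PDE and dividing by exp(2ξ): u_ττ = (1/4)(u_ξξ + 4u_ξ + 4u) - (u_ξ + 2u) + u.
The lower-order terms cancel, leaving the standard wave equation u_ττ = (1/4)u_ξξ.
Initial data for u: u(ξ,0) = exp(-2ξ)ψ(ξ,0) = sin(2ξ); u_τ(ξ,0) = exp(-2ξ)ψ_τ(ξ,0) = 3sin(3ξ). The boundary conditions carry over: u(0,τ) = u(π,τ) = 0.
Solve for u:
  Using separation of variables u = X(ξ)T(τ):
  Eigenfunctions: sin(nξ), n = 1, 2, 3, ...
  General solution: u(ξ, τ) = Σ [A_n cos(n τ/2) + B_n sin(n τ/2)] sin(nξ)
  From u(ξ,0) = sin(2ξ): A_2=1. From u_τ(ξ,0) = 3sin(3ξ), using u_τ(ξ,0) = Σ ω_n B_n sin(nξ) with ω_n = n/2: B_3 = 3/(3/2) = 2.
Hence u(ξ,τ) = sin(2ξ)cos(τ) + 2sin(3ξ)sin(3τ/2).
Transform back: ψ(ξ,τ) = exp(2ξ)u(ξ,τ).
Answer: ψ(ξ, τ) = exp(2ξ)sin(2ξ)cos(τ) + 2exp(2ξ)sin(3ξ)sin(3τ/2)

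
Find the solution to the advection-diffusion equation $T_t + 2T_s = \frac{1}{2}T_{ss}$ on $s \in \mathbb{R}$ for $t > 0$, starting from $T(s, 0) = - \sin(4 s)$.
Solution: Change to a moving frame: let $\eta = s - 2t$, $\sigma = t$ and write $T(s,t) = u(\eta,\sigma)$.
By the chain rule $T_t = u_{\sigma} - 2u_{\eta}$, $T_s = u_{\eta}$, $T_{ss} = u_{\eta\eta}$.
Then $T_t + 2T_s = u_{\sigma}$: the advection term cancels and the PDE becomes the heat equation $u_{\sigma} = \frac{1}{2}u_{\eta\eta}$ on $\eta \in \mathbb{R}$.
Initial data: $u(\eta,0) = T(\eta,0) = - \sin(4 \eta)$.
On $\eta \in \mathbb{R}$ each mode satisfies $(\sin(n\eta))'' = -n^2 \sin(n\eta)$, so $e^{-n^2\sigma/2} \sin(n\eta)$ solves the heat equation; by superposition $u(\eta,\sigma) = \sum c_n e^{-n^2\sigma/2} \sin(n\eta)$.
Reading off the coefficients: $c_4=-1$, so $u(\eta,\sigma) = - e^{-8 \sigma} \sin(4 \eta)$.
Substituting back $\eta = s - 2t$, $\sigma = t$: $T(s,t) = u(s - 2t, t)$.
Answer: $T(s, t) = - e^{-8 t} \sin(4 s - 8 t)$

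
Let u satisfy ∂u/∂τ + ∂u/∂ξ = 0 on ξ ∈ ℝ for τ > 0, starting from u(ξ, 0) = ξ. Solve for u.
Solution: By method of characteristics (waves move right with speed 1):
Along characteristics ξ - τ = const, u is constant, so u(ξ,τ) = f(ξ - τ) with f = u(·, 0).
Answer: u(ξ, τ) = ξ - τ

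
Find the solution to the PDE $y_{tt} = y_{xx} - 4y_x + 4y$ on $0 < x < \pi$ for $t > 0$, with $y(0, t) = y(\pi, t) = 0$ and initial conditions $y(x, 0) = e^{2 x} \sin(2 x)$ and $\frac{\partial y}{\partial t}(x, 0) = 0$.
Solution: Substitute $y = e^{2x}u$.
Then $y_x = e^{2x}(u_x + 2u)$, $y_{xx} = e^{2x}(u_{xx} + 4u_x + 4u)$, $y_{tt} = e^{2x}u_{tt}$; substituting and dividing by $e^{2x}$, the lower-order terms cancel: $u_{tt} = u_{xx}$ (standard wave equation).
Data for $u$: $u(x,0) = e^{-2x}y(x,0) = \sin(2 x)$; $u_t(x,0) = e^{-2x}y_t(x,0) = 0$. The boundary conditions carry over: $u(0,t) = u(\pi,t) = 0$.
Separating variables: $u = \sum [A_n \cos(\omega_n t) + B_n \sin(\omega_n t)] \sin(nx)$, $\omega_n = n$. From ICs: $A_2=1$.
So $u(x,t) = \sin(2 x) \cos(2 t)$, and $y(x,t) = e^{2x}u(x,t)$.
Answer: $y(x, t) = e^{2 x} \sin(2 x) \cos(2 t)$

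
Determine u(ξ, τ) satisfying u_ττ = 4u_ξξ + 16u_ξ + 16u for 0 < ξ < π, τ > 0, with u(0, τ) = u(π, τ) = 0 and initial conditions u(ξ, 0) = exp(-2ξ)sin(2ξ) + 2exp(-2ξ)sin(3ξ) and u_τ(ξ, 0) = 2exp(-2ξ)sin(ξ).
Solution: Substitute u = exp(-2ξ)w.
Then u_ξ = exp(-2ξ)(w_ξ - 2w), u_ξξ = exp(-2ξ)(w_ξξ - 4w_ξ + 4w), u_ττ = exp(-2ξ)w_ττ; substituting and dividing by exp(-2ξ), the lower-order terms cancel: w_ττ = 4w_ξξ (standard wave equation).
Data for w: w(ξ,0) = exp(2ξ)u(ξ,0) = sin(2ξ) + 2sin(3ξ); w_τ(ξ,0) = exp(2ξ)u_τ(ξ,0) = 2sin(ξ). The boundary conditions carry over: w(0,τ) = w(π,τ) = 0.
Separating variables: w = Σ [A_n cos(ω_n τ) + B_n sin(ω_n τ)] sin(nξ), ω_n = 2n. From ICs (B_n = velocity coefficient / ω_n): A_2=1, A_3=2, B_1=1.
So w(ξ,τ) = sin(ξ)sin(2τ) + sin(2ξ)cos(4τ) + 2sin(3ξ)cos(6τ), and u(ξ,τ) = exp(-2ξ)w(ξ,τ).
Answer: u(ξ, τ) = exp(-2ξ)sin(ξ)sin(2τ) + exp(-2ξ)sin(2ξ)cos(4τ) + 2exp(-2ξ)sin(3ξ)cos(6τ)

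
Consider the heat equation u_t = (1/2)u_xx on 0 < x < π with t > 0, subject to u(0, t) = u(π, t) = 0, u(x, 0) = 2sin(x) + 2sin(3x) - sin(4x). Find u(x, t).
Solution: Separating variables: u = Σ c_n exp(-n²t/2) sin(nx). From u(x,0) = 2sin(x) + 2sin(3x) - sin(4x): c_1=2, c_3=2, c_4=-1.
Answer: u(x, t) = -exp(-8t)sin(4x) + 2exp(-t/2)sin(x) + 2exp(-9t/2)sin(3x)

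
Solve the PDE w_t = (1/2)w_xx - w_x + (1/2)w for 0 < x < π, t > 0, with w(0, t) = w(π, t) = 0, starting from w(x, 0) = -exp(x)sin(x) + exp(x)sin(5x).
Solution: Substitute w = exp(x)u.
Then w_x = exp(x)(u_x + u), w_xx = exp(x)(u_xx + 2u_x + u), w_t = exp(x)u_t; substituting and dividing by exp(x), the lower-order terms cancel: u_t = (1/2)u_xx (standard heat equation).
Data for u: u(x,0) = exp(-x)w(x,0) = -sin(x) + sin(5x). The boundary conditions carry over: u(0,t) = u(π,t) = 0.
Separating variables: u = Σ c_n exp(-n²t/2) sin(nx). From u(x,0) = -sin(x) + sin(5x): c_1=-1, c_5=1.
So u(x,t) = -exp(-t/2)sin(x) + exp(-25t/2)sin(5x), and w(x,t) = exp(x)u(x,t).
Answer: w(x, t) = -exp(-t/2)exp(x)sin(x) + exp(-25t/2)exp(x)sin(5x)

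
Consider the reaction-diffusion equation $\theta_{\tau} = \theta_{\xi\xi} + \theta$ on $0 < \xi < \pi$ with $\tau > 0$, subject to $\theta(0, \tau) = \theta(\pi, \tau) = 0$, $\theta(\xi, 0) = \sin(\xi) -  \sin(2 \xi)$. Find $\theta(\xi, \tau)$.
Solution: Substitute $\theta = e^{\tau}u$.
Then $\theta_{\tau} = e^{\tau}(u_{\tau} + u)$, $\theta_{\xi\xi} = e^{\tau}u_{\xi\xi}$; substituting and dividing by $e^{\tau}$, the lower-order terms cancel: $u_{\tau} = u_{\xi\xi}$ (standard heat equation).
Data for $u$: $u(\xi,0) = \theta(\xi,0) = \sin(\xi) - \sin(2 \xi)$. The boundary conditions carry over: $u(0,\tau) = u(\pi,\tau) = 0$.
Separating variables: $u = \sum c_n e^{-n^2\tau} \sin(n\xi)$. From $u(\xi,0) = \sin(\xi) - \sin(2 \xi)$: $c_1=1, c_2=-1$.
So $u(\xi,\tau) = e^{-\tau} \sin(\xi) - e^{-4 \tau} \sin(2 \xi)$, and $\theta(\xi,\tau) = e^{\tau}u(\xi,\tau)$.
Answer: $\theta(\xi, \tau) = \sin(\xi) -  e^{-3 \tau} \sin(2 \xi)$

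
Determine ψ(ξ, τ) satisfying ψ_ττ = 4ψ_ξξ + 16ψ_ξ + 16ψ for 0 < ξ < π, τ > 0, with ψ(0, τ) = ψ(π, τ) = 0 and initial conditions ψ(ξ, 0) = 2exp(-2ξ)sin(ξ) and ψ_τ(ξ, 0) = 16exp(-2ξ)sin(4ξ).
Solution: Substitute ψ = exp(-2ξ)u, i.e. u = exp(2ξ)ψ.
By the product rule, ψ_ξ = exp(-2ξ)(u_ξ - 2u), ψ_ξξ = exp(-2ξ)(u_ξξ - 4u_ξ + 4u), ψ_ττ = exp(-2ξ)u_ττ.
Substituting into the PDE and dividing by exp(-2ξ): u_ττ = 4(u_ξξ - 4u_ξ + 4u) + 16(u_ξ - 2u) + 16u.
The lower-order terms cancel, leaving the standard wave equation u_ττ = 4u_ξξ.
Initial data for u: u(ξ,0) = exp(2ξ)ψ(ξ,0) = 2sin(ξ); u_τ(ξ,0) = exp(2ξ)ψ_τ(ξ,0) = 16sin(4ξ). The boundary conditions carry over: u(0,τ) = u(π,τ) = 0.
Solve for u:
  Using separation of variables u = X(ξ)T(τ):
  Eigenfunctions: sin(nξ), n = 1, 2, 3, ...
  General solution: u(ξ, τ) = Σ [A_n cos(2n τ) + B_n sin(2n τ)] sin(nξ)
  From u(ξ,0) = 2sin(ξ): A_1=2. From u_τ(ξ,0) = 16sin(4ξ), using u_τ(ξ,0) = Σ ω_n B_n sin(nξ) with ω_n = 2n: B_4 = 16/8 = 2.
Hence u(ξ,τ) = 2sin(ξ)cos(2τ) + 2sin(4ξ)sin(8τ).
Transform back: ψ(ξ,τ) = exp(-2ξ)u(ξ,τ).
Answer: ψ(ξ, τ) = 2exp(-2ξ)sin(ξ)cos(2τ) + 2exp(-2ξ)sin(4ξ)sin(8τ)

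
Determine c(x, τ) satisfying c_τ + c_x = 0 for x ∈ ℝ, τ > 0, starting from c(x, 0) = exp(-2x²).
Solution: By characteristics (dx/dτ = 1), c(x,τ) = f(x - τ) with f = c(·, 0).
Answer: c(x, τ) = exp(-2(x - τ)²)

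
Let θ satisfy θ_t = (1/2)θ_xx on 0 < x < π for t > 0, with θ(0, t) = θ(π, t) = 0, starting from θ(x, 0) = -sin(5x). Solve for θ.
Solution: Separating variables: θ = Σ c_n exp(-n²t/2) sin(nx). From θ(x,0) = -sin(5x): c_5=-1.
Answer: θ(x, t) = -exp(-25t/2)sin(5x)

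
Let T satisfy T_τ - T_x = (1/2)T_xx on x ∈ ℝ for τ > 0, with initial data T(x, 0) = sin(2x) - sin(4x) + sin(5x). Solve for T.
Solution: Moving frame: η = x + τ, σ = τ, T = u(η,σ), so T_τ = u_σ + u_η and T_xx = u_ηη.
Hence T_τ - T_x = u_σ and the PDE becomes the heat equation u_σ = (1/2)u_ηη on η ∈ ℝ.
Initial data: u(η,0) = T(η,0) = sin(2η) - sin(4η) + sin(5η). Each mode sin(nη) decays as exp(-n²σ/2) on ℝ, so u(η,σ) = Σ c_n exp(-n²σ/2) sin(nη) with c_2=1, c_4=-1, c_5=1: u(η,σ) = exp(-2σ)sin(2η) - exp(-8σ)sin(4η) + exp(-25σ/2)sin(5η).
Substituting back: T(x,τ) = u(x + τ, τ).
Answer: T(x, τ) = exp(-2τ)sin(2x + 2τ) - exp(-8τ)sin(4x + 4τ) + exp(-25τ/2)sin(5x + 5τ)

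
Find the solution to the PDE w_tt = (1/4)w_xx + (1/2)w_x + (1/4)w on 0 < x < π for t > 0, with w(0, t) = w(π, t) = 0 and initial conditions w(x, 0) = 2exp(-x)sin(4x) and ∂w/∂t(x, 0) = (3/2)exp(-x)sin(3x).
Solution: Substitute w = exp(-x)u, i.e. u = exp(x)w.
By the product rule, w_x = exp(-x)(u_x - u), w_xx = exp(-x)(u_xx - 2u_x + u), w_tt = exp(-x)u_tt.
Substituting into the PDE and dividing by exp(-x): u_tt = (1/4)(u_xx - 2u_x + u) + (1/2)(u_x - u) + (1/4)u.
The lower-order terms cancel, leaving the standard wave equation u_tt = (1/4)u_xx.
Initial data for u: u(x,0) = exp(x)w(x,0) = 2sin(4x); u_t(x,0) = exp(x)w_t(x,0) = (3/2)sin(3x). The boundary conditions carry over: u(0,t) = u(π,t) = 0.
Solve for u:
  Using separation of variables u = X(x)T(t):
  Eigenfunctions: sin(nx), n = 1, 2, 3, ...
  General solution: u(x, t) = Σ [A_n cos(n t/2) + B_n sin(n t/2)] sin(nx)
  From u(x,0) = 2sin(4x): A_4=2. From u_t(x,0) = (3/2)sin(3x), using u_t(x,0) = Σ ω_n B_n sin(nx) with ω_n = n/2: B_3 = (3/2)/(3/2) = 1.
Hence u(x,t) = sin(3t/2)sin(3x) + 2sin(4x)cos(2t).
Transform back: w(x,t) = exp(-x)u(x,t).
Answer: w(x, t) = exp(-x)sin(3t/2)sin(3x) + 2exp(-x)sin(4x)cos(2t)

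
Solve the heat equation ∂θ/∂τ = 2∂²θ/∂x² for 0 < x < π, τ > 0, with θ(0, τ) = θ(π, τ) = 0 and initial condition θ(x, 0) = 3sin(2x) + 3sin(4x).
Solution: Using separation of variables θ = X(x)G(τ):
Eigenfunctions: sin(nx), n = 1, 2, 3, ...
General solution: θ(x, τ) = Σ c_n sin(nx) exp(-2n² τ)
Matching θ(x,0) = 3sin(2x) + 3sin(4x) term by term: c_2=3, c_4=3.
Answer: θ(x, τ) = 3exp(-8τ)sin(2x) + 3exp(-32τ)sin(4x)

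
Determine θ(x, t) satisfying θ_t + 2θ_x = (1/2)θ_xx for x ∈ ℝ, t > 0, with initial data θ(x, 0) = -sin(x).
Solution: Moving frame: η = x - 2t, σ = t, θ = u(η,σ), so θ_t = u_σ - 2u_η and θ_xx = u_ηη.
Hence θ_t + 2θ_x = u_σ and the PDE becomes the heat equation u_σ = (1/2)u_ηη on η ∈ ℝ.
Initial data: u(η,0) = θ(η,0) = -sin(η). Each mode sin(nη) decays as exp(-n²σ/2) on ℝ, so u(η,σ) = Σ c_n exp(-n²σ/2) sin(nη) with c_1=-1: u(η,σ) = -exp(-σ/2)sin(η).
Substituting back: θ(x,t) = u(x - 2t, t).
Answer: θ(x, t) = exp(-t/2)sin(2t - x)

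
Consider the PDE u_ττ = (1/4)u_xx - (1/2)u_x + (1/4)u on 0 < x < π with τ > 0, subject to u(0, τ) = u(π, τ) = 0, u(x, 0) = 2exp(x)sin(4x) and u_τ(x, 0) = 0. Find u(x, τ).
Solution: Substitute u = exp(x)w.
Then u_x = exp(x)(w_x + w), u_xx = exp(x)(w_xx + 2w_x + w), u_ττ = exp(x)w_ττ; substituting and dividing by exp(x), the lower-order terms cancel: w_ττ = (1/4)w_xx (standard wave equation).
Data for w: w(x,0) = exp(-x)u(x,0) = 2sin(4x); w_τ(x,0) = exp(-x)u_τ(x,0) = 0. The boundary conditions carry over: w(0,τ) = w(π,τ) = 0.
Separating variables: w = Σ [A_n cos(ω_n τ) + B_n sin(ω_n τ)] sin(nx), ω_n = n/2. From ICs: A_4=2.
So w(x,τ) = 2sin(4x)cos(2τ), and u(x,τ) = exp(x)w(x,τ).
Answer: u(x, τ) = 2exp(x)sin(4x)cos(2τ)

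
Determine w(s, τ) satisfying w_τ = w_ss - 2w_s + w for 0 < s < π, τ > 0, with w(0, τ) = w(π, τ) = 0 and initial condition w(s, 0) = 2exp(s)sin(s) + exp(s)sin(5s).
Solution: Substitute w = exp(s)u, i.e. u = exp(-s)w.
By the product rule, w_s = exp(s)(u_s + u), w_ss = exp(s)(u_ss + 2u_s + u), w_τ = exp(s)u_τ.
Substituting into the PDE and dividing by exp(s): u_τ = (u_ss + 2u_s + u) - 2(u_s + u) + u.
The lower-order terms cancel, leaving the standard heat equation u_τ = u_ss.
Initial data for u: u(s,0) = exp(-s)w(s,0) = 2sin(s) + sin(5s). The boundary conditions carry over: u(0,τ) = u(π,τ) = 0.
Solve for u:
  Using separation of variables u = X(s)T(τ):
  Eigenfunctions: sin(ns), n = 1, 2, 3, ...
  General solution: u(s, τ) = Σ c_n sin(ns) exp(-n² τ)
  Matching u(s,0) = 2sin(s) + sin(5s) term by term: c_1=2, c_5=1.
Hence u(s,τ) = 2exp(-τ)sin(s) + exp(-25τ)sin(5s).
Transform back: w(s,τ) = exp(s)u(s,τ).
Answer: w(s, τ) = 2exp(s)exp(-τ)sin(s) + exp(s)exp(-25τ)sin(5s)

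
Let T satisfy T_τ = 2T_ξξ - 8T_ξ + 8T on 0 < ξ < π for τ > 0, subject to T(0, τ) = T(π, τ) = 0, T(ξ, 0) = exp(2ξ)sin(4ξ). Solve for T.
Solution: Substitute T = exp(2ξ)u.
Then T_ξ = exp(2ξ)(u_ξ + 2u), T_ξξ = exp(2ξ)(u_ξξ + 4u_ξ + 4u), T_τ = exp(2ξ)u_τ; substituting and dividing by exp(2ξ), the lower-order terms cancel: u_τ = 2u_ξξ (standard heat equation).
Data for u: u(ξ,0) = exp(-2ξ)T(ξ,0) = sin(4ξ). The boundary conditions carry over: u(0,τ) = u(π,τ) = 0.
Separating variables: u = Σ c_n exp(-2n²τ) sin(nξ). From u(ξ,0) = sin(4ξ): c_4=1.
So u(ξ,τ) = exp(-32τ)sin(4ξ), and T(ξ,τ) = exp(2ξ)u(ξ,τ).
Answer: T(ξ, τ) = exp(2ξ)exp(-32τ)sin(4ξ)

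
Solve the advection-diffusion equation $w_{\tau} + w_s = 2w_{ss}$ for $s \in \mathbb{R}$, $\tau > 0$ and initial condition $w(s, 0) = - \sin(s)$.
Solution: Change to a moving frame: let $\eta = s - \tau$, $\sigma = \tau$ and write $w(s,\tau) = u(\eta,\sigma)$.
By the chain rule $w_{\tau} = u_{\sigma} - u_{\eta}$, $w_s = u_{\eta}$, $w_{ss} = u_{\eta\eta}$.
Then $w_{\tau} + w_s = u_{\sigma}$: the advection term cancels and the PDE becomes the heat equation $u_{\sigma} = 2u_{\eta\eta}$ on $\eta \in \mathbb{R}$.
Initial data: $u(\eta,0) = w(\eta,0) = - \sin(\eta)$.
On $\eta \in \mathbb{R}$ each mode satisfies $(\sin(n\eta))'' = -n^2 \sin(n\eta)$, so $e^{-2n^2\sigma} \sin(n\eta)$ solves the heat equation; by superposition $u(\eta,\sigma) = \sum c_n e^{-2n^2\sigma} \sin(n\eta)$.
Reading off the coefficients: $c_1=-1$, so $u(\eta,\sigma) = - e^{-2 \sigma} \sin(\eta)$.
Substituting back $\eta = s - \tau$, $\sigma = \tau$: $w(s,\tau) = u(s - \tau, \tau)$.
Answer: $w(s, \tau) = e^{-2 \tau} \sin(\tau - s)$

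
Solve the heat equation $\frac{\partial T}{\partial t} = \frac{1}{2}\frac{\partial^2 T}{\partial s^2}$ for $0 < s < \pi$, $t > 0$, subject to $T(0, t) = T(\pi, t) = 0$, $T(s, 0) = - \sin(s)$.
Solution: Separating variables: $T = \sum c_n e^{-n^2t/2} \sin(ns)$. From $T(s,0) = - \sin(s)$: $c_1=-1$.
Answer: $T(s, t) = - e^{-t/2} \sin(s)$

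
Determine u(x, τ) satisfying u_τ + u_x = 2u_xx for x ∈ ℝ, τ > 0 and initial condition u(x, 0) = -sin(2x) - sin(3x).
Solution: Change to a moving frame: let η = x - τ, σ = τ and write u(x,τ) = w(η,σ).
By the chain rule u_τ = w_σ - w_η, u_x = w_η, u_xx = w_ηη.
Then u_τ + u_x = w_σ: the advection term cancels and the PDE becomes the heat equation w_σ = 2w_ηη on η ∈ ℝ.
Initial data: w(η,0) = u(η,0) = -sin(2η) - sin(3η).
On η ∈ ℝ each mode satisfies (sin(nη))″ = -n² sin(nη), so exp(-2n²σ) sin(nη) solves the heat equation; by superposition w(η,σ) = Σ c_n exp(-2n²σ) sin(nη).
Reading off the coefficients: c_2=-1, c_3=-1, so w(η,σ) = -exp(-8σ)sin(2η) - exp(-18σ)sin(3η).
Substituting back η = x - τ, σ = τ: u(x,τ) = w(x - τ, τ).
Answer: u(x, τ) = -exp(-8τ)sin(2x - 2τ) - exp(-18τ)sin(3x - 3τ)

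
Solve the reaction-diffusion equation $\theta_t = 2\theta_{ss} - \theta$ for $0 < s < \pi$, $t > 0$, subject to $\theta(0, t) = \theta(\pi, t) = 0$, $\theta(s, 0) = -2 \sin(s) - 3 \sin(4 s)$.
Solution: Substitute $\theta = e^{-t}u$.
Then $\theta_t = e^{-t}(u_t - u)$, $\theta_{ss} = e^{-t}u_{ss}$; substituting and dividing by $e^{-t}$, the lower-order terms cancel: $u_t = 2u_{ss}$ (standard heat equation).
Data for $u$: $u(s,0) = \theta(s,0) = -2 \sin(s) - 3 \sin(4 s)$. The boundary conditions carry over: $u(0,t) = u(\pi,t) = 0$.
Separating variables: $u = \sum c_n e^{-2n^2t} \sin(ns)$. From $u(s,0) = -2 \sin(s) - 3 \sin(4 s)$: $c_1=-2, c_4=-3$.
So $u(s,t) = -2 e^{-2 t} \sin(s) - 3 e^{-32 t} \sin(4 s)$, and $\theta(s,t) = e^{-t}u(s,t)$.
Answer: $\theta(s, t) = -2 e^{-3 t} \sin(s) - 3 e^{-33 t} \sin(4 s)$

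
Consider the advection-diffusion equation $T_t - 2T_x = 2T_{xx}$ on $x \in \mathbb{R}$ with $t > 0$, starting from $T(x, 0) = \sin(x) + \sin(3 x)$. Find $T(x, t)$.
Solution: Change to a moving frame: let $\eta = x + 2t$, $\sigma = t$ and write $T(x,t) = u(\eta,\sigma)$.
By the chain rule $T_t = u_{\sigma} + 2u_{\eta}$, $T_x = u_{\eta}$, $T_{xx} = u_{\eta\eta}$.
Then $T_t - 2T_x = u_{\sigma}$: the advection term cancels and the PDE becomes the heat equation $u_{\sigma} = 2u_{\eta\eta}$ on $\eta \in \mathbb{R}$.
Initial data: $u(\eta,0) = T(\eta,0) = \sin(\eta) + \sin(3 \eta)$.
On $\eta \in \mathbb{R}$ each mode satisfies $(\sin(n\eta))'' = -n^2 \sin(n\eta)$, so $e^{-2n^2\sigma} \sin(n\eta)$ solves the heat equation; by superposition $u(\eta,\sigma) = \sum c_n e^{-2n^2\sigma} \sin(n\eta)$.
Reading off the coefficients: $c_1=1, c_3=1$, so $u(\eta,\sigma) = e^{-2 \sigma} \sin(\eta) + e^{-18 \sigma} \sin(3 \eta)$.
Substituting back $\eta = x + 2t$, $\sigma = t$: $T(x,t) = u(x + 2t, t)$.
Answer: $T(x, t) = e^{-2 t} \sin(2 t + x) + e^{-18 t} \sin(6 t + 3 x)$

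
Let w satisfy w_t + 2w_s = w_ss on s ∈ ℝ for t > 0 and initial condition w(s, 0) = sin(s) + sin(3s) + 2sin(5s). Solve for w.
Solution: Moving frame: η = s - 2t, σ = t, w = u(η,σ), so w_t = u_σ - 2u_η and w_ss = u_ηη.
Hence w_t + 2w_s = u_σ and the PDE becomes the heat equation u_σ = u_ηη on η ∈ ℝ.
Initial data: u(η,0) = w(η,0) = sin(η) + sin(3η) + 2sin(5η). Each mode sin(nη) decays as exp(-n²σ) on ℝ, so u(η,σ) = Σ c_n exp(-n²σ) sin(nη) with c_1=1, c_3=1, c_5=2: u(η,σ) = exp(-σ)sin(η) + exp(-9σ)sin(3η) + 2exp(-25σ)sin(5η).
Substituting back: w(s,t) = u(s - 2t, t).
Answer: w(s, t) = exp(-t)sin(s - 2t) + exp(-9t)sin(3s - 6t) + 2exp(-25t)sin(5s - 10t)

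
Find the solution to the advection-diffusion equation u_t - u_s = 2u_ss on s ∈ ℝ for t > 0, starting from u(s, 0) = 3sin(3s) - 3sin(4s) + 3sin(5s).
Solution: Change to a moving frame: let η = s + t, σ = t and write u(s,t) = w(η,σ).
By the chain rule u_t = w_σ + w_η, u_s = w_η, u_ss = w_ηη.
Then u_t - u_s = w_σ: the advection term cancels and the PDE becomes the heat equation w_σ = 2w_ηη on η ∈ ℝ.
Initial data: w(η,0) = u(η,0) = 3sin(3η) - 3sin(4η) + 3sin(5η).
On η ∈ ℝ each mode satisfies (sin(nη))″ = -n² sin(nη), so exp(-2n²σ) sin(nη) solves the heat equation; by superposition w(η,σ) = Σ c_n exp(-2n²σ) sin(nη).
Reading off the coefficients: c_3=3, c_4=-3, c_5=3, so w(η,σ) = 3exp(-18σ)sin(3η) - 3exp(-32σ)sin(4η) + 3exp(-50σ)sin(5η).
Substituting back η = s + t, σ = t: u(s,t) = w(s + t, t).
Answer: u(s, t) = 3exp(-18t)sin(3s + 3t) - 3exp(-32t)sin(4s + 4t) + 3exp(-50t)sin(5s + 5t)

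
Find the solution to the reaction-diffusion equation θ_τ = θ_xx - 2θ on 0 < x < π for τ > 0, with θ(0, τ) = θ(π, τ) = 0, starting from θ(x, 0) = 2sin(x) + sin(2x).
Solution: Substitute θ = exp(-2τ)u, i.e. u = exp(2τ)θ.
By the product rule, θ_τ = exp(-2τ)(u_τ - 2u), θ_xx = exp(-2τ)u_xx.
Substituting into the PDE and dividing by exp(-2τ): u_τ - 2u = u_xx - 2u.
The lower-order terms cancel, leaving the standard heat equation u_τ = u_xx.
Initial data for u: u(x,0) = θ(x,0) = 2sin(x) + sin(2x). The boundary conditions carry over: u(0,τ) = u(π,τ) = 0.
Solve for u:
  Using separation of variables u = X(x)G(τ):
  Eigenfunctions: sin(nx), n = 1, 2, 3, ...
  General solution: u(x, τ) = Σ c_n sin(nx) exp(-n² τ)
  Matching u(x,0) = 2sin(x) + sin(2x) term by term: c_1=2, c_2=1.
Hence u(x,τ) = 2exp(-τ)sin(x) + exp(-4τ)sin(2x).
Transform back: θ(x,τ) = exp(-2τ)u(x,τ).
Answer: θ(x, τ) = 2exp(-3τ)sin(x) + exp(-6τ)sin(2x)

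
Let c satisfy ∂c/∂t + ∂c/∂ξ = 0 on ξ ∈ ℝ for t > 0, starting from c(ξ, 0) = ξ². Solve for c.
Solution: By method of characteristics (waves move right with speed 1):
Along characteristics ξ - t = const, c is constant, so c(ξ,t) = f(ξ - t) with f = c(·, 0).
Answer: c(ξ, t) = t² - 2tξ + ξ²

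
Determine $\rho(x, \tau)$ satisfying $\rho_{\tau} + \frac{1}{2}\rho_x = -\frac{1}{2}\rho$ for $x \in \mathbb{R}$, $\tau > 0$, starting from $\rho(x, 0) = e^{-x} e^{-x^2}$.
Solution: Substitute $\rho = e^{-x}u$, i.e. $u = e^{x}\rho$.
By the product rule, $\rho_x = e^{-x}(u_x - u)$, $\rho_{\tau} = e^{-x}u_{\tau}$.
Substituting into the PDE and dividing by $e^{-x}$: $u_{\tau} + \frac{1}{2}(u_x - u) = -\frac{1}{2}u$.
The lower-order terms cancel, leaving the standard advection equation $u_{\tau} + \frac{1}{2}u_x = 0$.
Initial data for $u$: $u(x,0) = e^{x}\rho(x,0) = e^{-x^2}$.
Solve for $u$:
  By method of characteristics (waves move right with speed 1/2):
  Along characteristics $x - \frac{1}{2}\tau =$ const, $u$ is constant, so $u(x,\tau) = f(x - \frac{1}{2}\tau)$ with $f = u( \cdot , 0)$.
Hence $u(x,\tau) = e^{-(x - \tau/2)^2}$.
Transform back: $\rho(x,\tau) = e^{-x}u(x,\tau)$.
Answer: $\rho(x, \tau) = e^{-x} e^{-(-\tau/2 + x)^2}$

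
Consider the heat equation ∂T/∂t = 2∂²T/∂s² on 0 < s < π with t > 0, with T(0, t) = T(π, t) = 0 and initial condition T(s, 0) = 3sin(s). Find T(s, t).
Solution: Separating variables: T = Σ c_n exp(-2n²t) sin(ns). From T(s,0) = 3sin(s): c_1=3.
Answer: T(s, t) = 3exp(-2t)sin(s)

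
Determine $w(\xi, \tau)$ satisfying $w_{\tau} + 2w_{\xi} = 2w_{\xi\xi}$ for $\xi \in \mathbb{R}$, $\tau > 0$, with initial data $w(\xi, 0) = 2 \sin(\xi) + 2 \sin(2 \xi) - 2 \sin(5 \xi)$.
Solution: Moving frame: $\eta = \xi - 2\tau$, $\sigma = \tau$, $w = u(\eta,\sigma)$, so $w_{\tau} = u_{\sigma} - 2u_{\eta}$ and $w_{\xi\xi} = u_{\eta\eta}$.
Hence $w_{\tau} + 2w_{\xi} = u_{\sigma}$ and the PDE becomes the heat equation $u_{\sigma} = 2u_{\eta\eta}$ on $\eta \in \mathbb{R}$.
Initial data: $u(\eta,0) = w(\eta,0) = 2 \sin(\eta) + 2 \sin(2 \eta) - 2 \sin(5 \eta)$. Each mode $\sin(n\eta)$ decays as $e^{-2n^2\sigma}$ on $\mathbb{R}$, so $u(\eta,\sigma) = \sum c_n e^{-2n^2\sigma} \sin(n\eta)$ with $c_1=2, c_2=2, c_5=-2$: $u(\eta,\sigma) = 2 e^{-2 \sigma} \sin(\eta) + 2 e^{-8 \sigma} \sin(2 \eta) - 2 e^{-50 \sigma} \sin(5 \eta)$.
Substituting back: $w(\xi,\tau) = u(\xi - 2\tau, \tau)$.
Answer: $w(\xi, \tau) = -2 e^{-2 \tau} \sin(2 \tau - \xi) - 2 e^{-8 \tau} \sin(4 \tau - 2 \xi) + 2 e^{-50 \tau} \sin(10 \tau - 5 \xi)$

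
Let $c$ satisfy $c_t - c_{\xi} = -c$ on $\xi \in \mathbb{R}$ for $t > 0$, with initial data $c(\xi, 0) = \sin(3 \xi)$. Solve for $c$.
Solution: Substitute $c = e^{-t}u$.
Then $c_t = e^{-t}(u_t - u)$, $c_{\xi} = e^{-t}u_{\xi}$; substituting and dividing by $e^{-t}$, the lower-order terms cancel: $u_t - u_{\xi} = 0$ (standard advection equation).
Data for $u$: $u(\xi,0) = c(\xi,0) = \sin(3 \xi)$.
By characteristics ($d\xi/dt = -1$), $u(\xi,t) = f(\xi + t)$ with $f = u( \cdot , 0)$.
So $u(\xi,t) = \sin(3 t + 3 \xi)$, and $c(\xi,t) = e^{-t}u(\xi,t)$.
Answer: $c(\xi, t) = e^{-t} \sin(3 \xi + 3 t)$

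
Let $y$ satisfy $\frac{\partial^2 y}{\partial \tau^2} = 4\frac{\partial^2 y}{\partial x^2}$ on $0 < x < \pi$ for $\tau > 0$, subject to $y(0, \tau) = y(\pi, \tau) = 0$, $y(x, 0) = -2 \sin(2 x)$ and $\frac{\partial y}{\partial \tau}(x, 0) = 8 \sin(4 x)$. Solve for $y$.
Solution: Separating variables: $y = \sum [A_n \cos(\omega_n \tau) + B_n \sin(\omega_n \tau)] \sin(nx)$, $\omega_n = 2n$. From ICs ($B_n$ = velocity coefficient / $\omega_n$): $A_2=-2, B_4=1$.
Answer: $y(x, \tau) = \sin(8 \tau) \sin(4 x) - 2 \sin(2 x) \cos(4 \tau)$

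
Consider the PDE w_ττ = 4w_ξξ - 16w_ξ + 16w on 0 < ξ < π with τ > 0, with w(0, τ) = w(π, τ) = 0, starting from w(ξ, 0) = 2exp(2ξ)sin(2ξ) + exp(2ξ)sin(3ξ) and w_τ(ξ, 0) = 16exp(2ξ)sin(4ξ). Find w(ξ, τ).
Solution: Substitute w = exp(2ξ)u, i.e. u = exp(-2ξ)w.
By the product rule, w_ξ = exp(2ξ)(u_ξ + 2u), w_ξξ = exp(2ξ)(u_ξξ + 4u_ξ + 4u), w_ττ = exp(2ξ)u_ττ.
Substituting into the PDE and dividing by exp(2ξ): u_ττ = 4(u_ξξ + 4u_ξ + 4u) - 16(u_ξ + 2u) + 16u.
The lower-order terms cancel, leaving the standard wave equation u_ττ = 4u_ξξ.
Initial data for u: u(ξ,0) = exp(-2ξ)w(ξ,0) = 2sin(2ξ) + sin(3ξ); u_τ(ξ,0) = exp(-2ξ)w_τ(ξ,0) = 16sin(4ξ). The boundary conditions carry over: u(0,τ) = u(π,τ) = 0.
Solve for u:
  Using separation of variables u = X(ξ)T(τ):
  Eigenfunctions: sin(nξ), n = 1, 2, 3, ...
  General solution: u(ξ, τ) = Σ [A_n cos(2n τ) + B_n sin(2n τ)] sin(nξ)
  From u(ξ,0) = 2sin(2ξ) + sin(3ξ): A_2=2, A_3=1. From u_τ(ξ,0) = 16sin(4ξ), using u_τ(ξ,0) = Σ ω_n B_n sin(nξ) with ω_n = 2n: B_4 = 16/8 = 2.
Hence u(ξ,τ) = 2sin(2ξ)cos(4τ) + sin(3ξ)cos(6τ) + 2sin(4ξ)sin(8τ).
Transform back: w(ξ,τ) = exp(2ξ)u(ξ,τ).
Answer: w(ξ, τ) = 2exp(2ξ)sin(2ξ)cos(4τ) + exp(2ξ)sin(3ξ)cos(6τ) + 2exp(2ξ)sin(4ξ)sin(8τ)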